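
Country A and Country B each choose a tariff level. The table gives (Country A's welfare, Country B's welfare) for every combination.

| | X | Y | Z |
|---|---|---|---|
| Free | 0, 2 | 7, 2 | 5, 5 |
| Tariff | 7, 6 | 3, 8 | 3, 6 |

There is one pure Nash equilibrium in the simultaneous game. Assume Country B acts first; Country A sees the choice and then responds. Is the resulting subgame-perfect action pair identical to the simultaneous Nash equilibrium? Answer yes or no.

Solve by backward induction (Country B leads).
- X → Country A plays Tariff (best of 0, 7); Country B gets 6.
- Y → Country A plays Free (best of 7, 3); Country B gets 2.
- Z → Country A plays Free (best of 5, 3); Country B gets 5.
Among 6, 2, 5, the best is 6 at X. Subgame-perfect outcome: (Tariff, X) with payoffs (7, 6).
For the simultaneous game, intersect best replies.
Country A's best replies: X→Tariff; Y→Free; Z→Free.
Country B's best replies: Free→Z; Tariff→Y.
Only (Free, Z) has each player best-responding; Nash payoffs (5, 5).
Sequential outcome (Tariff, X) differs from the Nash profile (Free, Z).

no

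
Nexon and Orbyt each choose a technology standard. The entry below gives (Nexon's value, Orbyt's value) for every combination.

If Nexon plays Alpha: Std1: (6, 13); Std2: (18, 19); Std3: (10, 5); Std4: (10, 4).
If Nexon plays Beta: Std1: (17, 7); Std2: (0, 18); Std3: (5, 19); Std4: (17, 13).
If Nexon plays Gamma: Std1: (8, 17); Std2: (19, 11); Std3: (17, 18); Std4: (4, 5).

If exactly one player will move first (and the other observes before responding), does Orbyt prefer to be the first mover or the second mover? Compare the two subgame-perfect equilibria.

second

If Nexon leads: Orbyt's best replies are Alpha→Std2, Beta→Std3, Gamma→Std3; Nexon's induced payoffs 18, 5, 17; outcome (Alpha, Std2), payoffs (18, 19).
If Orbyt leads: Nexon's best replies are Std1→Beta, Std2→Gamma, Std3→Gamma, Std4→Beta; Orbyt's induced payoffs 7, 11, 18, 13; outcome (Gamma, Std3), payoffs (17, 18).
Orbyt gets 18 moving first and 19 moving second, so Orbyt prefers to move second.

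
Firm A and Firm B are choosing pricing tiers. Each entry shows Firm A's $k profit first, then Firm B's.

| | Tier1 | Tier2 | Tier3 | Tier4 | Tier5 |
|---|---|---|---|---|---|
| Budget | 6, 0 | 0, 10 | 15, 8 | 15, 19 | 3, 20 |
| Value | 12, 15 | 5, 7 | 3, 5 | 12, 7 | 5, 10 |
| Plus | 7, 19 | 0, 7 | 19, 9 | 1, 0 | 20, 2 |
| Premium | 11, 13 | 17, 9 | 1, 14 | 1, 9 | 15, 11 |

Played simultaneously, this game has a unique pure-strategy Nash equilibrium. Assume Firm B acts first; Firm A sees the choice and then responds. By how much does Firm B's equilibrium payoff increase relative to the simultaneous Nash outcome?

Firm A best-responds to each possible Firm B move:
- Tier1: BR = Value, leader payoff 15.
- Tier2: BR = Premium, leader payoff 9.
- Tier3: BR = Plus, leader payoff 9.
- Tier4: BR = Budget, leader payoff 19.
- Tier5: BR = Plus, leader payoff 2.
Among 15, 9, 9, 19, 2, the best is 19 at Tier4. Subgame-perfect outcome: (Budget, Tier4) with payoffs (15, 19).
Under simultaneous play:
Firm A's best replies: Tier1→Value; Tier2→Premium; Tier3→Plus; Tier4→Budget; Tier5→Plus.
Firm B's best replies: Budget→Tier5; Value→Tier1; Plus→Tier1; Premium→Tier3.
Only (Value, Tier1) has each player best-responding; Nash payoffs (12, 15).
Firm B's commitment gain: 19 − 15 = 4.

4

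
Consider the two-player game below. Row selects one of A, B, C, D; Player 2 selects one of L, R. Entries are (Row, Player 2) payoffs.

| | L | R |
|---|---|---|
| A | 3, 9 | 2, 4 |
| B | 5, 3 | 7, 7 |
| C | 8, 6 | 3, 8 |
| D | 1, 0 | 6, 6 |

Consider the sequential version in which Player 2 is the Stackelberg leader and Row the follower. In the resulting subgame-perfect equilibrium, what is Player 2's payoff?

Backward induction with Player 2 moving first.
- L: BR = C, leader payoff 6.
- R: BR = B, leader payoff 7.
Player 2's induced payoffs are 6, 7, so Player 2 commits to R. Subgame-perfect outcome: (B, R) with payoffs (7, 7).

7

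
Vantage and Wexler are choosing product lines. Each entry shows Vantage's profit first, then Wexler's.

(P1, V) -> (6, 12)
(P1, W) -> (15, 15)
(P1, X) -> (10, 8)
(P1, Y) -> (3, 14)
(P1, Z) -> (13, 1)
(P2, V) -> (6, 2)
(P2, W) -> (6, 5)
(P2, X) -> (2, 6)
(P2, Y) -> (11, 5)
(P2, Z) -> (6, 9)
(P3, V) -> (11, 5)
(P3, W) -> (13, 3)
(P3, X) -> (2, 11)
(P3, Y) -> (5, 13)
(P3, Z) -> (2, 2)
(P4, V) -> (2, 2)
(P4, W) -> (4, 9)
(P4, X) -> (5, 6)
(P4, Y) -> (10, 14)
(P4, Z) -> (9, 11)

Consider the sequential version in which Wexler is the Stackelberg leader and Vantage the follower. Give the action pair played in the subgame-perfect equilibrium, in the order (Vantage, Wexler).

(P1, W)

Solve by backward induction (Wexler leads).
- V: Vantage compares 6, 6, 11, 2 and picks P3; Wexler would get 5.
- W: Vantage compares 15, 6, 13, 4 and picks P1; Wexler would get 15.
- X: Vantage compares 10, 2, 2, 5 and picks P1; Wexler would get 8.
- Y: Vantage compares 3, 11, 5, 10 and picks P2; Wexler would get 5.
- Z: Vantage compares 13, 6, 2, 9 and picks P1; Wexler would get 1.
Wexler's induced payoffs are 5, 15, 8, 5, 1, so Wexler commits to W. Subgame-perfect outcome: (P1, W) with payoffs (15, 15).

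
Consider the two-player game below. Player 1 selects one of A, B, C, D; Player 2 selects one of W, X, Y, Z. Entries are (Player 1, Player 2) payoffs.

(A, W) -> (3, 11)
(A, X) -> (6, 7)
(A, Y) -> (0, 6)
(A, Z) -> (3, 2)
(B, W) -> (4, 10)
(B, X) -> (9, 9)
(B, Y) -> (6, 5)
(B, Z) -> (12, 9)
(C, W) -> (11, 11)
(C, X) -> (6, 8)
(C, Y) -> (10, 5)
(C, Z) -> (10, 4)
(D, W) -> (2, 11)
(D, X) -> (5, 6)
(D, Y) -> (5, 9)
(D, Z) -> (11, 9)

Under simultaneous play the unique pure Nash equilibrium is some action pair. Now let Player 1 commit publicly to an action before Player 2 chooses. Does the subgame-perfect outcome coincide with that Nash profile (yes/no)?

yes

Player 2 best-responds to each possible Player 1 move:
- A: BR = W, leader payoff 3.
- B: BR = W, leader payoff 4.
- C: BR = W, leader payoff 11.
- D: BR = W, leader payoff 2.
Player 1's induced payoffs are 3, 4, 11, 2, so Player 1 commits to C. Subgame-perfect outcome: (C, W) with payoffs (11, 11).
For the simultaneous game, intersect best replies.
Player 1's best replies: W→C; X→B; Y→C; Z→B.
Player 2's best replies: A→W; B→W; C→W; D→W.
The unique mutual best reply is (C, W), giving (11, 11).
Sequential outcome (C, W) coincides with the Nash profile (C, W).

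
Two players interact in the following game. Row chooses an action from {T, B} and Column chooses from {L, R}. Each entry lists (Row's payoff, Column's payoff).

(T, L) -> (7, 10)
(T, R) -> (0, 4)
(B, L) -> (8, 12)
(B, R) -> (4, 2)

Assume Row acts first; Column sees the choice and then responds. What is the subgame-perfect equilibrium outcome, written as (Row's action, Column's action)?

(B, L)

Solve by backward induction (Row leads).
- T → Column plays L (best of 10, 4); Row gets 7.
- B → Column plays L (best of 12, 2); Row gets 8.
Among 7, 8, the best is 8 at B. Subgame-perfect outcome: (B, L) with payoffs (8, 12).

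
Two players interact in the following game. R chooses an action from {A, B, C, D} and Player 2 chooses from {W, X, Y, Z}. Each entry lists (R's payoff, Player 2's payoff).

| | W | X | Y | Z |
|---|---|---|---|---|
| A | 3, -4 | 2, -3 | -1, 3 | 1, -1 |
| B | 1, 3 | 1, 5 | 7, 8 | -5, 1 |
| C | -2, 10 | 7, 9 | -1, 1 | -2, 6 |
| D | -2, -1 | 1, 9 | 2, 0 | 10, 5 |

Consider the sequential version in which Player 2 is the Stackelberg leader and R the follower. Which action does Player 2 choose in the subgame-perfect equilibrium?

Solve by backward induction (Player 2 leads).
- W: BR = A, leader payoff -4.
- X: BR = C, leader payoff 9.
- Y: BR = B, leader payoff 8.
- Z: BR = D, leader payoff 5.
Among -4, 9, 8, 5, the best is 9 at X. Subgame-perfect outcome: (C, X) with payoffs (7, 9).

X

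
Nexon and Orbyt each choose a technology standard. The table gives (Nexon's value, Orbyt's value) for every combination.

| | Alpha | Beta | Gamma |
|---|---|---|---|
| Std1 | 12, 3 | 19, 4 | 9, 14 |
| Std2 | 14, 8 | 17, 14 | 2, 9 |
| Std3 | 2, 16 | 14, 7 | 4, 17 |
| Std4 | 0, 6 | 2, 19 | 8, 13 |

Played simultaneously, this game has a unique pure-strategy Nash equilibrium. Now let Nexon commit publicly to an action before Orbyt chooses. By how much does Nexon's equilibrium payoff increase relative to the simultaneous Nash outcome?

8

Work backward from Orbyt's decision.
- Std1 → Orbyt plays Gamma (best of 3, 4, 14); Nexon gets 9.
- Std2 → Orbyt plays Beta (best of 8, 14, 9); Nexon gets 17.
- Std3 → Orbyt plays Gamma (best of 16, 7, 17); Nexon gets 4.
- Std4 → Orbyt plays Beta (best of 6, 19, 13); Nexon gets 2.
Nexon's induced payoffs are 9, 17, 4, 2, so Nexon commits to Std2. Subgame-perfect outcome: (Std2, Beta) with payoffs (17, 14).
Now find the simultaneous Nash equilibrium.
Nexon's best replies: Alpha→Std2; Beta→Std1; Gamma→Std1.
Orbyt's best replies: Std1→Gamma; Std2→Beta; Std3→Gamma; Std4→Beta.
Only (Std1, Gamma) has each player best-responding; Nash payoffs (9, 14).
Nexon's commitment gain: 17 − 9 = 8.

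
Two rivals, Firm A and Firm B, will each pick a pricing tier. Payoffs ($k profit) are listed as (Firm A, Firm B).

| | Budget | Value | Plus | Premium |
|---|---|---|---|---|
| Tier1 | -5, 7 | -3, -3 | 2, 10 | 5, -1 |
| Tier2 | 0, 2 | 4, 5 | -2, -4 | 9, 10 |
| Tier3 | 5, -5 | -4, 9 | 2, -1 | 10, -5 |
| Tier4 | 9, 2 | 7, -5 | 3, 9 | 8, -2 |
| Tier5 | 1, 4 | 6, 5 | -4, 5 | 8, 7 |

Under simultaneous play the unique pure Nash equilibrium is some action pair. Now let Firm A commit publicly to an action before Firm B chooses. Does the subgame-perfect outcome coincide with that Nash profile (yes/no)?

Solve by backward induction (Firm A leads).
- Tier1: BR = Plus, leader payoff 2.
- Tier2: BR = Premium, leader payoff 9.
- Tier3: BR = Value, leader payoff -4.
- Tier4: BR = Plus, leader payoff 3.
- Tier5: BR = Premium, leader payoff 8.
Maximizing over 2, 9, -4, 3, 8, Firm A chooses Tier2. Subgame-perfect outcome: (Tier2, Premium) with payoffs (9, 10).
For the simultaneous game, intersect best replies.
Firm A's best replies: Budget→Tier4; Value→Tier4; Plus→Tier4; Premium→Tier3.
Firm B's best replies: Tier1→Plus; Tier2→Premium; Tier3→Value; Tier4→Plus; Tier5→Premium.
Only (Tier4, Plus) has each player best-responding; Nash payoffs (3, 9).
Sequential outcome (Tier2, Premium) differs from the Nash profile (Tier4, Plus).

no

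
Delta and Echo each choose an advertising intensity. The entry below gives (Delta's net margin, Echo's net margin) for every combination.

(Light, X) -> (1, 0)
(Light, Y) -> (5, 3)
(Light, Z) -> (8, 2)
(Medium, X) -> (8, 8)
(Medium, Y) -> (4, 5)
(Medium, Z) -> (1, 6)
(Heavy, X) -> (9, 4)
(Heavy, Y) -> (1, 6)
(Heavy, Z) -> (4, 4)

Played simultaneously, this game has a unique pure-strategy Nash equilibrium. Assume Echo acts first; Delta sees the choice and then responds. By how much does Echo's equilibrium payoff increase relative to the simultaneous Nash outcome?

Backward induction with Echo moving first.
- X: BR = Heavy, leader payoff 4.
- Y: BR = Light, leader payoff 3.
- Z: BR = Light, leader payoff 2.
Echo's induced payoffs are 4, 3, 2, so Echo commits to X. Subgame-perfect outcome: (Heavy, X) with payoffs (9, 4).
Under simultaneous play:
Delta's best replies: X→Heavy; Y→Light; Z→Light.
Echo's best replies: Light→Y; Medium→X; Heavy→Y.
Only (Light, Y) has each player best-responding; Nash payoffs (5, 3).
Echo's commitment gain: 4 − 3 = 1.

1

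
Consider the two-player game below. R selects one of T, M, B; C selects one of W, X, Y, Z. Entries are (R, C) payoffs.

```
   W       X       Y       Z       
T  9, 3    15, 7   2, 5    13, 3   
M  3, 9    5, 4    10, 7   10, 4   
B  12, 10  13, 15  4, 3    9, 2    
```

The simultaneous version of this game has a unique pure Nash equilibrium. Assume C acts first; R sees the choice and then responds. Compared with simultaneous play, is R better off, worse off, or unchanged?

worse off

Backward induction with C moving first.
- W: R compares 9, 3, 12 and picks B; C would get 10.
- X: R compares 15, 5, 13 and picks T; C would get 7.
- Y: R compares 2, 10, 4 and picks M; C would get 7.
- Z: R compares 13, 10, 9 and picks T; C would get 3.
C's induced payoffs are 10, 7, 7, 3, so C commits to W. Subgame-perfect outcome: (B, W) with payoffs (12, 10).
Now find the simultaneous Nash equilibrium.
R's best replies: W→B; X→T; Y→M; Z→T.
C's best replies: T→X; M→W; B→X.
The unique mutual best reply is (T, X), giving (15, 7).
R earns 12 sequentially versus 15 at the Nash outcome: worse off.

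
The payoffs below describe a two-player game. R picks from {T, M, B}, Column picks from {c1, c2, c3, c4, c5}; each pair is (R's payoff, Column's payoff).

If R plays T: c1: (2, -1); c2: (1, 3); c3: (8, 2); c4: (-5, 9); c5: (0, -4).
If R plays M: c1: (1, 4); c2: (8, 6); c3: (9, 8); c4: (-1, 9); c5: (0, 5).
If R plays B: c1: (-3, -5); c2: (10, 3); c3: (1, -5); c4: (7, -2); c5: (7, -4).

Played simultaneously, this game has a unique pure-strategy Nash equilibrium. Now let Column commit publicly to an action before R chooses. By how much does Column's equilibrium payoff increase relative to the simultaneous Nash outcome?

Work backward from R's decision.
- c1 → R plays T (best of 2, 1, -3); Column gets -1.
- c2 → R plays B (best of 1, 8, 10); Column gets 3.
- c3 → R plays M (best of 8, 9, 1); Column gets 8.
- c4 → R plays B (best of -5, -1, 7); Column gets -2.
- c5 → R plays B (best of 0, 0, 7); Column gets -4.
Among -1, 3, 8, -2, -4, the best is 8 at c3. Subgame-perfect outcome: (M, c3) with payoffs (9, 8).
Under simultaneous play:
R's best replies: c1→T; c2→B; c3→M; c4→B; c5→B.
Column's best replies: T→c4; M→c4; B→c2.
Only (B, c2) has each player best-responding; Nash payoffs (10, 3).
Column's commitment gain: 8 − 3 = 5.

5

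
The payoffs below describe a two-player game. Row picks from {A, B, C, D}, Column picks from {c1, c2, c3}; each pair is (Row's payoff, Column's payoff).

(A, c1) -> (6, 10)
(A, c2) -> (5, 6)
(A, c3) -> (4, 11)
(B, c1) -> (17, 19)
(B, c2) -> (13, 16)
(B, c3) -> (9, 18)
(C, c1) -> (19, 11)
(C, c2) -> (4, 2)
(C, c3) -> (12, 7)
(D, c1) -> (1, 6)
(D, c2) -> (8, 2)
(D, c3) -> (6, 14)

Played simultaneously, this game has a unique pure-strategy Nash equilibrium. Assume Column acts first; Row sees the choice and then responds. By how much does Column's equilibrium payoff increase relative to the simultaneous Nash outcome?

Solve by backward induction (Column leads).
- c1 → Row plays C (best of 6, 17, 19, 1); Column gets 11.
- c2 → Row plays B (best of 5, 13, 4, 8); Column gets 16.
- c3 → Row plays C (best of 4, 9, 12, 6); Column gets 7.
Column's induced payoffs are 11, 16, 7, so Column commits to c2. Subgame-perfect outcome: (B, c2) with payoffs (13, 16).
For the simultaneous game, intersect best replies.
Row's best replies: c1→C; c2→B; c3→C.
Column's best replies: A→c3; B→c1; C→c1; D→c3.
The unique mutual best reply is (C, c1), giving (19, 11).
Column's commitment gain: 16 − 11 = 5.

5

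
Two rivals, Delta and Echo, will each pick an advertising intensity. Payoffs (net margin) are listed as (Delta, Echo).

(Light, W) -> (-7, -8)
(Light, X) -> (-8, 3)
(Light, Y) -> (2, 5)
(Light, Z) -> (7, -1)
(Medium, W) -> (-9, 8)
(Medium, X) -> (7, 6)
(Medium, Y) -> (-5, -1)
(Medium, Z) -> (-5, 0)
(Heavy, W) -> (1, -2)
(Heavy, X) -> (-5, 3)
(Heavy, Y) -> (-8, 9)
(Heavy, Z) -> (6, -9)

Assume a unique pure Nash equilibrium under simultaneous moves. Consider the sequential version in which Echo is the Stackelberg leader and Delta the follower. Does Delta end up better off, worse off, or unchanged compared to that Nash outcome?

better off

Solve by backward induction (Echo leads).
- W: BR = Heavy, leader payoff -2.
- X: BR = Medium, leader payoff 6.
- Y: BR = Light, leader payoff 5.
- Z: BR = Light, leader payoff -1.
Echo's induced payoffs are -2, 6, 5, -1, so Echo commits to X. Subgame-perfect outcome: (Medium, X) with payoffs (7, 6).
Under simultaneous play:
Delta's best replies: W→Heavy; X→Medium; Y→Light; Z→Light.
Echo's best replies: Light→Y; Medium→W; Heavy→Y.
The unique mutual best reply is (Light, Y), giving (2, 5).
Delta earns 7 sequentially versus 2 at the Nash outcome: better off.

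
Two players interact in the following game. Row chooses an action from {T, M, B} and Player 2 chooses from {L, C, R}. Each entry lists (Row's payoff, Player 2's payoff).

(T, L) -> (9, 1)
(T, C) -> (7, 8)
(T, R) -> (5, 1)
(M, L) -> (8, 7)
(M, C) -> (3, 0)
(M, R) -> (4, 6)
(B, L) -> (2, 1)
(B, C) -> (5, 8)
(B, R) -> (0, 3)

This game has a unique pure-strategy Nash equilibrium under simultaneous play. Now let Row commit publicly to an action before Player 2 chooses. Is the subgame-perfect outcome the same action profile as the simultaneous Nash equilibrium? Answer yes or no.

no

Work backward from Player 2's decision.
- T: BR = C, leader payoff 7.
- M: BR = L, leader payoff 8.
- B: BR = C, leader payoff 5.
Row's induced payoffs are 7, 8, 5, so Row commits to M. Subgame-perfect outcome: (M, L) with payoffs (8, 7).
For the simultaneous game, intersect best replies.
Row's best replies: L→T; C→T; R→T.
Player 2's best replies: T→C; M→L; B→C.
Only (T, C) has each player best-responding; Nash payoffs (7, 8).
Sequential outcome (M, L) differs from the Nash profile (T, C).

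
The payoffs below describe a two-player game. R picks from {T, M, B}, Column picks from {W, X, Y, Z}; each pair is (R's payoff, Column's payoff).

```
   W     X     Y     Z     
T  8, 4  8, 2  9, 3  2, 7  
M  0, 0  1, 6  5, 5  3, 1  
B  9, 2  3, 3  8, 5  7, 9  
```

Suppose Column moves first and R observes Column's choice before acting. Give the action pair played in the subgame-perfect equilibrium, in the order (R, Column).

(B, Z)

Backward induction with Column moving first.
- W → R plays B (best of 8, 0, 9); Column gets 2.
- X → R plays T (best of 8, 1, 3); Column gets 2.
- Y → R plays T (best of 9, 5, 8); Column gets 3.
- Z → R plays B (best of 2, 3, 7); Column gets 9.
Column's induced payoffs are 2, 2, 3, 9, so Column commits to Z. Subgame-perfect outcome: (B, Z) with payoffs (7, 9).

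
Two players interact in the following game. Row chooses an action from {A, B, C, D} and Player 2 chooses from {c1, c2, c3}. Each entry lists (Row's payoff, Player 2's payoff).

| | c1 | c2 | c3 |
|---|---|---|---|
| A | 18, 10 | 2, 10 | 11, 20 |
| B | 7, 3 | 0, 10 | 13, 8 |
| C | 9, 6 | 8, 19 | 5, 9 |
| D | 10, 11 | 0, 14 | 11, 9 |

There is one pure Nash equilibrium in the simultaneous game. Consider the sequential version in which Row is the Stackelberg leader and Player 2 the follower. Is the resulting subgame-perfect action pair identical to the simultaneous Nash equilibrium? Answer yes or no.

no

Player 2 best-responds to each possible Row move:
- A: BR = c3, leader payoff 11.
- B: BR = c2, leader payoff 0.
- C: BR = c2, leader payoff 8.
- D: BR = c2, leader payoff 0.
Row's induced payoffs are 11, 0, 8, 0, so Row commits to A. Subgame-perfect outcome: (A, c3) with payoffs (11, 20).
Now find the simultaneous Nash equilibrium.
Row's best replies: c1→A; c2→C; c3→B.
Player 2's best replies: A→c3; B→c2; C→c2; D→c2.
The unique mutual best reply is (C, c2), giving (8, 19).
Sequential outcome (A, c3) differs from the Nash profile (C, c2).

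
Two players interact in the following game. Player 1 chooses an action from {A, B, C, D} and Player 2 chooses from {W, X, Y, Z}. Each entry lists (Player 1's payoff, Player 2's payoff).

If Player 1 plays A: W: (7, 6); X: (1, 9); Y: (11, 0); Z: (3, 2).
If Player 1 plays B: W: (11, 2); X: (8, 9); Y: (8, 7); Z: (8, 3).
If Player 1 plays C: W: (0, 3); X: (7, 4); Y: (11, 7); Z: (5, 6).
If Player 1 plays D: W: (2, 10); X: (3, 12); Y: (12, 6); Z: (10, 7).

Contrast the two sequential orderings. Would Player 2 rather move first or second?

first

If Player 1 leads: Player 2's best replies are A→X, B→X, C→Y, D→X; Player 1's induced payoffs 1, 8, 11, 3; outcome (C, Y), payoffs (11, 7).
If Player 2 leads: Player 1's best replies are W→B, X→B, Y→D, Z→D; Player 2's induced payoffs 2, 9, 6, 7; outcome (B, X), payoffs (8, 9).
Player 2 gets 9 moving first and 7 moving second, so Player 2 prefers to move first.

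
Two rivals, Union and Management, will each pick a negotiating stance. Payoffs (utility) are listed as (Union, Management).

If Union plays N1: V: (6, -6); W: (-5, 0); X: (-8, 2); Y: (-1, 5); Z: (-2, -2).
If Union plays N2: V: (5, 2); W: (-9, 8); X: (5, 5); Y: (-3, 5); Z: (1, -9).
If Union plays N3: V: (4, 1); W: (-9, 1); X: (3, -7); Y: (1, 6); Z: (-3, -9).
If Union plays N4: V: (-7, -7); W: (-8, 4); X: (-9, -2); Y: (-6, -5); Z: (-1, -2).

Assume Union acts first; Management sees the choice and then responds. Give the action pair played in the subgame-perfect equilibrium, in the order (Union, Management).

Work backward from Management's decision.
- N1: BR = Y, leader payoff -1.
- N2: BR = W, leader payoff -9.
- N3: BR = Y, leader payoff 1.
- N4: BR = W, leader payoff -8.
Maximizing over -1, -9, 1, -8, Union chooses N3. Subgame-perfect outcome: (N3, Y) with payoffs (1, 6).

(N3, Y)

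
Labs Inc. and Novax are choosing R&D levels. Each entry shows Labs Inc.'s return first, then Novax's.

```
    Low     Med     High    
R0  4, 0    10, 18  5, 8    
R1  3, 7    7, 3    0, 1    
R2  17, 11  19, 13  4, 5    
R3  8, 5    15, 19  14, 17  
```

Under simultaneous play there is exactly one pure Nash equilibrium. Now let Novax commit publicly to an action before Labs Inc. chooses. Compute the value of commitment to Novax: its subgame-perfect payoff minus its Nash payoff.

4

Labs Inc. best-responds to each possible Novax move:
- Low: BR = R2, leader payoff 11.
- Med: BR = R2, leader payoff 13.
- High: BR = R3, leader payoff 17.
Novax's induced payoffs are 11, 13, 17, so Novax commits to High. Subgame-perfect outcome: (R3, High) with payoffs (14, 17).
For the simultaneous game, intersect best replies.
Labs Inc.'s best replies: Low→R2; Med→R2; High→R3.
Novax's best replies: R0→Med; R1→Low; R2→Med; R3→Med.
The unique mutual best reply is (R2, Med), giving (19, 13).
Novax's commitment gain: 17 − 13 = 4.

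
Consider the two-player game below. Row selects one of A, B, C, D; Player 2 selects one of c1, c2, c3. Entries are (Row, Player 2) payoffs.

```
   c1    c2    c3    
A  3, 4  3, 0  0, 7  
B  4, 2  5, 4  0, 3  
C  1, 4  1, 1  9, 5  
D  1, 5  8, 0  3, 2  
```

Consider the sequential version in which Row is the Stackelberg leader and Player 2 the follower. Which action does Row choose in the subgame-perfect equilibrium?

Solve by backward induction (Row leads).
- A: Player 2 compares 4, 0, 7 and picks c3; Row would get 0.
- B: Player 2 compares 2, 4, 3 and picks c2; Row would get 5.
- C: Player 2 compares 4, 1, 5 and picks c3; Row would get 9.
- D: Player 2 compares 5, 0, 2 and picks c1; Row would get 1.
Among 0, 5, 9, 1, the best is 9 at C. Subgame-perfect outcome: (C, c3) with payoffs (9, 5).

C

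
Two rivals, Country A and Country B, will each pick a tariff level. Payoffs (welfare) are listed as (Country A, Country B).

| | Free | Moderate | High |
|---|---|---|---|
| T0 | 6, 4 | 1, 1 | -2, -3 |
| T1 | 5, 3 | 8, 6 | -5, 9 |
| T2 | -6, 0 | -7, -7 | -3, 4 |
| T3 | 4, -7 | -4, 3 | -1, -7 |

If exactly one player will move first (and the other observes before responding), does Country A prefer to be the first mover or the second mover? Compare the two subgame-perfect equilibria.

second

If Country A leads: Country B's best replies are T0→Free, T1→High, T2→High, T3→Moderate; Country A's induced payoffs 6, -5, -3, -4; outcome (T0, Free), payoffs (6, 4).
If Country B leads: Country A's best replies are Free→T0, Moderate→T1, High→T3; Country B's induced payoffs 4, 6, -7; outcome (T1, Moderate), payoffs (8, 6).
Country A gets 6 moving first and 8 moving second, so Country A prefers to move second.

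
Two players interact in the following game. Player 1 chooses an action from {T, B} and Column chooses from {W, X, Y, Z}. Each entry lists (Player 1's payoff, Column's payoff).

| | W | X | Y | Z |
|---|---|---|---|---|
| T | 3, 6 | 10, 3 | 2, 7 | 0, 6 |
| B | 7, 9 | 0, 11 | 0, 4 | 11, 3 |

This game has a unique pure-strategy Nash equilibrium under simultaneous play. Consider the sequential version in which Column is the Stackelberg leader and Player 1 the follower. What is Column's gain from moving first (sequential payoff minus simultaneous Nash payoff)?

2

Solve by backward induction (Column leads).
- W: Player 1 compares 3, 7 and picks B; Column would get 9.
- X: Player 1 compares 10, 0 and picks T; Column would get 3.
- Y: Player 1 compares 2, 0 and picks T; Column would get 7.
- Z: Player 1 compares 0, 11 and picks B; Column would get 3.
Maximizing over 9, 3, 7, 3, Column chooses W. Subgame-perfect outcome: (B, W) with payoffs (7, 9).
Now find the simultaneous Nash equilibrium.
Player 1's best replies: W→B; X→T; Y→T; Z→B.
Column's best replies: T→Y; B→X.
Only (T, Y) has each player best-responding; Nash payoffs (2, 7).
Column's commitment gain: 9 − 7 = 2.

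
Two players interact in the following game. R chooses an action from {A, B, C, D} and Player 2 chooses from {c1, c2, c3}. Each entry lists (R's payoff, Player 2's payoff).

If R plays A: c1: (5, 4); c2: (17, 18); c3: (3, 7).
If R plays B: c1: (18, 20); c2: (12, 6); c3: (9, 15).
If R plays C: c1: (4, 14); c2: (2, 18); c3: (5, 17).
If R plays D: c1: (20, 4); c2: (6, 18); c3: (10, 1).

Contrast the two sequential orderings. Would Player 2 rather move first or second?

If R leads: Player 2's best replies are A→c2, B→c1, C→c2, D→c2; R's induced payoffs 17, 18, 2, 6; outcome (B, c1), payoffs (18, 20).
If Player 2 leads: R's best replies are c1→D, c2→A, c3→D; Player 2's induced payoffs 4, 18, 1; outcome (A, c2), payoffs (17, 18).
Player 2 gets 18 moving first and 20 moving second, so Player 2 prefers to move second.

second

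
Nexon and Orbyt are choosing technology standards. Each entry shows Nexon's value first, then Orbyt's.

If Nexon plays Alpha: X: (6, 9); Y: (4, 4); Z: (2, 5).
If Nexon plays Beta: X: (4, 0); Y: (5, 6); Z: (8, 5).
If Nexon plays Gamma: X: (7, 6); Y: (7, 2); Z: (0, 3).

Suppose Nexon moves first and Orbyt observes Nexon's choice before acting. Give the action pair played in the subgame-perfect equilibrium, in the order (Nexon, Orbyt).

(Gamma, X)

Orbyt best-responds to each possible Nexon move:
- Alpha → Orbyt plays X (best of 9, 4, 5); Nexon gets 6.
- Beta → Orbyt plays Y (best of 0, 6, 5); Nexon gets 5.
- Gamma → Orbyt plays X (best of 6, 2, 3); Nexon gets 7.
Among 6, 5, 7, the best is 7 at Gamma. Subgame-perfect outcome: (Gamma, X) with payoffs (7, 6).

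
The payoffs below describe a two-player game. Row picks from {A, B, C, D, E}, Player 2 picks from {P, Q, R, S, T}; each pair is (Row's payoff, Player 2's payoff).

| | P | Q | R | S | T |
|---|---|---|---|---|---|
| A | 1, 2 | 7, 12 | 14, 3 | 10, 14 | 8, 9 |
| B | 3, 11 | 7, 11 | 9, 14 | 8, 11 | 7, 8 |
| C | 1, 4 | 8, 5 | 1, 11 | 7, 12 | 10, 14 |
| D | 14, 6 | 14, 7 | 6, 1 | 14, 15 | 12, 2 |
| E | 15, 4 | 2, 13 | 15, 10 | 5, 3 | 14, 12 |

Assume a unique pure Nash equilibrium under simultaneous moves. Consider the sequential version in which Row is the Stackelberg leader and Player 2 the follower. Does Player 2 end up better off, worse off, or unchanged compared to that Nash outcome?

Work backward from Player 2's decision.
- A: BR = S, leader payoff 10.
- B: BR = R, leader payoff 9.
- C: BR = T, leader payoff 10.
- D: BR = S, leader payoff 14.
- E: BR = Q, leader payoff 2.
Row's induced payoffs are 10, 9, 10, 14, 2, so Row commits to D. Subgame-perfect outcome: (D, S) with payoffs (14, 15).
Now find the simultaneous Nash equilibrium.
Row's best replies: P→E; Q→D; R→E; S→D; T→E.
Player 2's best replies: A→S; B→R; C→T; D→S; E→Q.
The unique mutual best reply is (D, S), giving (14, 15).
Player 2 earns 15 sequentially versus 15 at the Nash outcome: unchanged.

unchanged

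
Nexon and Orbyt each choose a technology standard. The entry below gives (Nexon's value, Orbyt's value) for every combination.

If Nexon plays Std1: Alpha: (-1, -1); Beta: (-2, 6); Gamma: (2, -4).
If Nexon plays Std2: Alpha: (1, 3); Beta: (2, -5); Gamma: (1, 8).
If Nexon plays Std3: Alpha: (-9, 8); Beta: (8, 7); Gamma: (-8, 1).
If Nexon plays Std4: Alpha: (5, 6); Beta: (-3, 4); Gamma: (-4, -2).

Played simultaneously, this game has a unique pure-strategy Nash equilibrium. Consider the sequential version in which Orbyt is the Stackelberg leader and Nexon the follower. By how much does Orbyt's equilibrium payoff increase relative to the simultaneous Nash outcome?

1

Nexon best-responds to each possible Orbyt move:
- Alpha: Nexon compares -1, 1, -9, 5 and picks Std4; Orbyt would get 6.
- Beta: Nexon compares -2, 2, 8, -3 and picks Std3; Orbyt would get 7.
- Gamma: Nexon compares 2, 1, -8, -4 and picks Std1; Orbyt would get -4.
Maximizing over 6, 7, -4, Orbyt chooses Beta. Subgame-perfect outcome: (Std3, Beta) with payoffs (8, 7).
Under simultaneous play:
Nexon's best replies: Alpha→Std4; Beta→Std3; Gamma→Std1.
Orbyt's best replies: Std1→Beta; Std2→Gamma; Std3→Alpha; Std4→Alpha.
The unique mutual best reply is (Std4, Alpha), giving (5, 6).
Orbyt's commitment gain: 7 − 6 = 1.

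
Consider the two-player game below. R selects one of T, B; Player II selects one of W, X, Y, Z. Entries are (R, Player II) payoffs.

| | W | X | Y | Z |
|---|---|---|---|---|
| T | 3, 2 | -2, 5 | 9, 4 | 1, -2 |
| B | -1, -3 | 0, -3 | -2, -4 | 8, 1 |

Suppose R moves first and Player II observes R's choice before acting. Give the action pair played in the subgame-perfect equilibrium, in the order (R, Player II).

(B, Z)

Player II best-responds to each possible R move:
- T: Player II compares 2, 5, 4, -2 and picks X; R would get -2.
- B: Player II compares -3, -3, -4, 1 and picks Z; R would get 8.
Maximizing over -2, 8, R chooses B. Subgame-perfect outcome: (B, Z) with payoffs (8, 1).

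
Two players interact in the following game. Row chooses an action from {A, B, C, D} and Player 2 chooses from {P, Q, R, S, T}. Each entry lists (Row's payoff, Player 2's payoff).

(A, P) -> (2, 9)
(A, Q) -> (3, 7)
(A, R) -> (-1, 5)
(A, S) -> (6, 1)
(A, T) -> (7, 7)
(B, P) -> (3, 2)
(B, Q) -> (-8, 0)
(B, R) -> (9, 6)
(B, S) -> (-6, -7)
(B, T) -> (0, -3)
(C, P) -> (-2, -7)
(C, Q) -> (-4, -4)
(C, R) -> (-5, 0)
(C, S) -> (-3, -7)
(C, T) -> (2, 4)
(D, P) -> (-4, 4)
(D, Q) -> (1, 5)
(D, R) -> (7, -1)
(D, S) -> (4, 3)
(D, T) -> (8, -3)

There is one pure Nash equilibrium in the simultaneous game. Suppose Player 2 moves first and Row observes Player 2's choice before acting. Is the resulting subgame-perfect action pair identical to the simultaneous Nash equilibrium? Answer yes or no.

Solve by backward induction (Player 2 leads).
- P: Row compares 2, 3, -2, -4 and picks B; Player 2 would get 2.
- Q: Row compares 3, -8, -4, 1 and picks A; Player 2 would get 7.
- R: Row compares -1, 9, -5, 7 and picks B; Player 2 would get 6.
- S: Row compares 6, -6, -3, 4 and picks A; Player 2 would get 1.
- T: Row compares 7, 0, 2, 8 and picks D; Player 2 would get -3.
Player 2's induced payoffs are 2, 7, 6, 1, -3, so Player 2 commits to Q. Subgame-perfect outcome: (A, Q) with payoffs (3, 7).
Now find the simultaneous Nash equilibrium.
Row's best replies: P→B; Q→A; R→B; S→A; T→D.
Player 2's best replies: A→P; B→R; C→T; D→Q.
The unique mutual best reply is (B, R), giving (9, 6).
Sequential outcome (A, Q) differs from the Nash profile (B, R).

no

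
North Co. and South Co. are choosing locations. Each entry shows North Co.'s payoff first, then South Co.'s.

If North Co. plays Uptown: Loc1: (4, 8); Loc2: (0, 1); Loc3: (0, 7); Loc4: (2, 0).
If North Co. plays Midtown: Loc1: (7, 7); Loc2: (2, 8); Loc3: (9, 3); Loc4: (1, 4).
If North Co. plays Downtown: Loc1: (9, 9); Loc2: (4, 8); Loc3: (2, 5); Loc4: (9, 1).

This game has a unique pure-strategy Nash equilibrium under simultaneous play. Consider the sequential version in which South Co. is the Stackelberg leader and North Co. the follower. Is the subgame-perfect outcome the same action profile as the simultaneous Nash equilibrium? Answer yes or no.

Solve by backward induction (South Co. leads).
- Loc1: BR = Downtown, leader payoff 9.
- Loc2: BR = Downtown, leader payoff 8.
- Loc3: BR = Midtown, leader payoff 3.
- Loc4: BR = Downtown, leader payoff 1.
Among 9, 8, 3, 1, the best is 9 at Loc1. Subgame-perfect outcome: (Downtown, Loc1) with payoffs (9, 9).
For the simultaneous game, intersect best replies.
North Co.'s best replies: Loc1→Downtown; Loc2→Downtown; Loc3→Midtown; Loc4→Downtown.
South Co.'s best replies: Uptown→Loc1; Midtown→Loc2; Downtown→Loc1.
The unique mutual best reply is (Downtown, Loc1), giving (9, 9).
Sequential outcome (Downtown, Loc1) coincides with the Nash profile (Downtown, Loc1).

yes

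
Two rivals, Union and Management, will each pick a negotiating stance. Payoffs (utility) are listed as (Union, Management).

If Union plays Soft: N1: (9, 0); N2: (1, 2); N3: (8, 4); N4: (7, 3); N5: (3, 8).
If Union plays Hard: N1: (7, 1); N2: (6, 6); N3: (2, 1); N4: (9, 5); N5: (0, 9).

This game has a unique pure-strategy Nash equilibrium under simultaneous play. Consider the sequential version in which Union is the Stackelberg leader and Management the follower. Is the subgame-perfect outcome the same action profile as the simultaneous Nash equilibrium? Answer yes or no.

yes

Solve by backward induction (Union leads).
- Soft: BR = N5, leader payoff 3.
- Hard: BR = N5, leader payoff 0.
Maximizing over 3, 0, Union chooses Soft. Subgame-perfect outcome: (Soft, N5) with payoffs (3, 8).
Under simultaneous play:
Union's best replies: N1→Soft; N2→Hard; N3→Soft; N4→Hard; N5→Soft.
Management's best replies: Soft→N5; Hard→N5.
Only (Soft, N5) has each player best-responding; Nash payoffs (3, 8).
Sequential outcome (Soft, N5) coincides with the Nash profile (Soft, N5).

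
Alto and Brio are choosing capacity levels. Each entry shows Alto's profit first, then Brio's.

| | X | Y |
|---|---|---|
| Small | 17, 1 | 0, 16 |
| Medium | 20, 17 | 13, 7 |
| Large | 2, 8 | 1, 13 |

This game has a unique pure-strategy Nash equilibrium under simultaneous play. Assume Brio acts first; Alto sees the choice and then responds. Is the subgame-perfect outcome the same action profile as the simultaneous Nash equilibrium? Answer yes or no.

Work backward from Alto's decision.
- X: Alto compares 17, 20, 2 and picks Medium; Brio would get 17.
- Y: Alto compares 0, 13, 1 and picks Medium; Brio would get 7.
Brio's induced payoffs are 17, 7, so Brio commits to X. Subgame-perfect outcome: (Medium, X) with payoffs (20, 17).
For the simultaneous game, intersect best replies.
Alto's best replies: X→Medium; Y→Medium.
Brio's best replies: Small→Y; Medium→X; Large→Y.
The unique mutual best reply is (Medium, X), giving (20, 17).
Sequential outcome (Medium, X) coincides with the Nash profile (Medium, X).

yes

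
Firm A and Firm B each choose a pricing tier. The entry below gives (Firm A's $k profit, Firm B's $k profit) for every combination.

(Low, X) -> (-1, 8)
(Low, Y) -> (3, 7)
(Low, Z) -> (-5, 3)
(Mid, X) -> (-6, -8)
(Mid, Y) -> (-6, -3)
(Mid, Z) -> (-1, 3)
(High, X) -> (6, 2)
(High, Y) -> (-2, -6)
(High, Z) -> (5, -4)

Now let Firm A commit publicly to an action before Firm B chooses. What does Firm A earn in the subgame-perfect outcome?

6

Backward induction with Firm A moving first.
- Low: BR = X, leader payoff -1.
- Mid: BR = Z, leader payoff -1.
- High: BR = X, leader payoff 6.
Maximizing over -1, -1, 6, Firm A chooses High. Subgame-perfect outcome: (High, X) with payoffs (6, 2).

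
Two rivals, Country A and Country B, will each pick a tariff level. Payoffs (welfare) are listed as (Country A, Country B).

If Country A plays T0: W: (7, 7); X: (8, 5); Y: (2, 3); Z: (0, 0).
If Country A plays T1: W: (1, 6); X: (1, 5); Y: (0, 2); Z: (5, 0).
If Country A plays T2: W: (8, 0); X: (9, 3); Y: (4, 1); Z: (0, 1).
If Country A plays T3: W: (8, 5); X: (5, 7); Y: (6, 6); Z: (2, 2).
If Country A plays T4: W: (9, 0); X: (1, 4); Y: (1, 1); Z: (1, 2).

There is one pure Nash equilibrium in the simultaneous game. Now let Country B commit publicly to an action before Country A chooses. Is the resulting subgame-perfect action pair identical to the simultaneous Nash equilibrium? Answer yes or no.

Backward induction with Country B moving first.
- W: BR = T4, leader payoff 0.
- X: BR = T2, leader payoff 3.
- Y: BR = T3, leader payoff 6.
- Z: BR = T1, leader payoff 0.
Maximizing over 0, 3, 6, 0, Country B chooses Y. Subgame-perfect outcome: (T3, Y) with payoffs (6, 6).
For the simultaneous game, intersect best replies.
Country A's best replies: W→T4; X→T2; Y→T3; Z→T1.
Country B's best replies: T0→W; T1→W; T2→X; T3→X; T4→X.
Only (T2, X) has each player best-responding; Nash payoffs (9, 3).
Sequential outcome (T3, Y) differs from the Nash profile (T2, X).

no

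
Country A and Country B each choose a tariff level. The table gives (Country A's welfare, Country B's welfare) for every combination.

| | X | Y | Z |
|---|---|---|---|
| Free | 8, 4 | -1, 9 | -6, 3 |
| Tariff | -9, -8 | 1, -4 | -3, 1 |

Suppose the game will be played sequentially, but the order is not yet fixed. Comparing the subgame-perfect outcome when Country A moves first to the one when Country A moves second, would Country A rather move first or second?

second

If Country A leads: Country B's best replies are Free→Y, Tariff→Z; Country A's induced payoffs -1, -3; outcome (Free, Y), payoffs (-1, 9).
If Country B leads: Country A's best replies are X→Free, Y→Tariff, Z→Tariff; Country B's induced payoffs 4, -4, 1; outcome (Free, X), payoffs (8, 4).
Country A gets -1 moving first and 8 moving second, so Country A prefers to move second.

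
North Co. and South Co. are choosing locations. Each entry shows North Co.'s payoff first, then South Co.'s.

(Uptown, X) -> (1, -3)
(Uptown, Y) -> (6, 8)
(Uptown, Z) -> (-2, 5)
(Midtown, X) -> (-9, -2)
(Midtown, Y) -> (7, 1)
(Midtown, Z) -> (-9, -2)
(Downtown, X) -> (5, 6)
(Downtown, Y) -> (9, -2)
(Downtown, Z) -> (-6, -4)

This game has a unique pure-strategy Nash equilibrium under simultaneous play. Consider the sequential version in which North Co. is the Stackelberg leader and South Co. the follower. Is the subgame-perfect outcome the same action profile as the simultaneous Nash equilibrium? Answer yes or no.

no

Backward induction with North Co. moving first.
- Uptown: South Co. compares -3, 8, 5 and picks Y; North Co. would get 6.
- Midtown: South Co. compares -2, 1, -2 and picks Y; North Co. would get 7.
- Downtown: South Co. compares 6, -2, -4 and picks X; North Co. would get 5.
Maximizing over 6, 7, 5, North Co. chooses Midtown. Subgame-perfect outcome: (Midtown, Y) with payoffs (7, 1).
Under simultaneous play:
North Co.'s best replies: X→Downtown; Y→Downtown; Z→Uptown.
South Co.'s best replies: Uptown→Y; Midtown→Y; Downtown→X.
The unique mutual best reply is (Downtown, X), giving (5, 6).
Sequential outcome (Midtown, Y) differs from the Nash profile (Downtown, X).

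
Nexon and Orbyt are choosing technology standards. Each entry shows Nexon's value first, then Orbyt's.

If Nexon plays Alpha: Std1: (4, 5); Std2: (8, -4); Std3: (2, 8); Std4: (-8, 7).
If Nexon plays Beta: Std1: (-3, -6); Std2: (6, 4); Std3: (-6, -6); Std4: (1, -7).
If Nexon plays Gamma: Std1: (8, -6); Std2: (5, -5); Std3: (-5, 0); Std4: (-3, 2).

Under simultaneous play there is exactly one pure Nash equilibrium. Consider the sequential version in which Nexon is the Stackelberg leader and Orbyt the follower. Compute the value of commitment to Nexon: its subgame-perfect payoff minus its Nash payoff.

Orbyt best-responds to each possible Nexon move:
- Alpha: BR = Std3, leader payoff 2.
- Beta: BR = Std2, leader payoff 6.
- Gamma: BR = Std4, leader payoff -3.
Maximizing over 2, 6, -3, Nexon chooses Beta. Subgame-perfect outcome: (Beta, Std2) with payoffs (6, 4).
For the simultaneous game, intersect best replies.
Nexon's best replies: Std1→Gamma; Std2→Alpha; Std3→Alpha; Std4→Beta.
Orbyt's best replies: Alpha→Std3; Beta→Std2; Gamma→Std4.
The unique mutual best reply is (Alpha, Std3), giving (2, 8).
Nexon's commitment gain: 6 − 2 = 4.

4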